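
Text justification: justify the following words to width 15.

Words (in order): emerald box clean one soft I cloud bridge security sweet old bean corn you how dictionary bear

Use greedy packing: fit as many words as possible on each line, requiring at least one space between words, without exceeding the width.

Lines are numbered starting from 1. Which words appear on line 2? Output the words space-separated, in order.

Line 1: ['emerald', 'box'] (min_width=11, slack=4)
Line 2: ['clean', 'one', 'soft'] (min_width=14, slack=1)
Line 3: ['I', 'cloud', 'bridge'] (min_width=14, slack=1)
Line 4: ['security', 'sweet'] (min_width=14, slack=1)
Line 5: ['old', 'bean', 'corn'] (min_width=13, slack=2)
Line 6: ['you', 'how'] (min_width=7, slack=8)
Line 7: ['dictionary', 'bear'] (min_width=15, slack=0)

Answer: clean one soft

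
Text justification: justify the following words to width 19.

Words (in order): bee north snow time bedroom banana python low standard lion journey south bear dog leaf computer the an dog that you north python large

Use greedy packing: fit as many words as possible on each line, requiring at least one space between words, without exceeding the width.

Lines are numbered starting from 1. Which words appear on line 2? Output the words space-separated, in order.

Line 1: ['bee', 'north', 'snow', 'time'] (min_width=19, slack=0)
Line 2: ['bedroom', 'banana'] (min_width=14, slack=5)
Line 3: ['python', 'low', 'standard'] (min_width=19, slack=0)
Line 4: ['lion', 'journey', 'south'] (min_width=18, slack=1)
Line 5: ['bear', 'dog', 'leaf'] (min_width=13, slack=6)
Line 6: ['computer', 'the', 'an', 'dog'] (min_width=19, slack=0)
Line 7: ['that', 'you', 'north'] (min_width=14, slack=5)
Line 8: ['python', 'large'] (min_width=12, slack=7)

Answer: bedroom banana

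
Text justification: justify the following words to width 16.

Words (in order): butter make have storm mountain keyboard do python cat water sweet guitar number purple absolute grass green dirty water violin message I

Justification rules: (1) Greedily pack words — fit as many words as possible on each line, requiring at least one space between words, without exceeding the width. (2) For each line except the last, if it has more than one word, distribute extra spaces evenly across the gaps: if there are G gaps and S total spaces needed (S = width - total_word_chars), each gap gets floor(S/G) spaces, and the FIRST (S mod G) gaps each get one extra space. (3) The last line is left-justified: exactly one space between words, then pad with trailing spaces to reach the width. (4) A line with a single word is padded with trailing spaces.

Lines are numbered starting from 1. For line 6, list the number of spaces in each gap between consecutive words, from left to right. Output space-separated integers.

Line 1: ['butter', 'make', 'have'] (min_width=16, slack=0)
Line 2: ['storm', 'mountain'] (min_width=14, slack=2)
Line 3: ['keyboard', 'do'] (min_width=11, slack=5)
Line 4: ['python', 'cat', 'water'] (min_width=16, slack=0)
Line 5: ['sweet', 'guitar'] (min_width=12, slack=4)
Line 6: ['number', 'purple'] (min_width=13, slack=3)
Line 7: ['absolute', 'grass'] (min_width=14, slack=2)
Line 8: ['green', 'dirty'] (min_width=11, slack=5)
Line 9: ['water', 'violin'] (min_width=12, slack=4)
Line 10: ['message', 'I'] (min_width=9, slack=7)

Answer: 4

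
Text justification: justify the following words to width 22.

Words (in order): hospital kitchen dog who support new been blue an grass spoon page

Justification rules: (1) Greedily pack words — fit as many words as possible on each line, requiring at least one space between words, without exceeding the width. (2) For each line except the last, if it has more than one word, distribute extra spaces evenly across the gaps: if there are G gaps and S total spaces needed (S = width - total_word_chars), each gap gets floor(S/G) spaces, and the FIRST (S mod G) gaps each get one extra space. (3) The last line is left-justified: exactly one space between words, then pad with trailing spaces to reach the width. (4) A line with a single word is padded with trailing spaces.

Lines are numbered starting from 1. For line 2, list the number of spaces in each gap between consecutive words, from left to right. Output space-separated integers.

Line 1: ['hospital', 'kitchen', 'dog'] (min_width=20, slack=2)
Line 2: ['who', 'support', 'new', 'been'] (min_width=20, slack=2)
Line 3: ['blue', 'an', 'grass', 'spoon'] (min_width=19, slack=3)
Line 4: ['page'] (min_width=4, slack=18)

Answer: 2 2 1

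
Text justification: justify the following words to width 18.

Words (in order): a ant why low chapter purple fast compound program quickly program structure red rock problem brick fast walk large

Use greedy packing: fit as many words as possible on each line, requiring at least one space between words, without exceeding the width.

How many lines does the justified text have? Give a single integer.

Answer: 8

Derivation:
Line 1: ['a', 'ant', 'why', 'low'] (min_width=13, slack=5)
Line 2: ['chapter', 'purple'] (min_width=14, slack=4)
Line 3: ['fast', 'compound'] (min_width=13, slack=5)
Line 4: ['program', 'quickly'] (min_width=15, slack=3)
Line 5: ['program', 'structure'] (min_width=17, slack=1)
Line 6: ['red', 'rock', 'problem'] (min_width=16, slack=2)
Line 7: ['brick', 'fast', 'walk'] (min_width=15, slack=3)
Line 8: ['large'] (min_width=5, slack=13)
Total lines: 8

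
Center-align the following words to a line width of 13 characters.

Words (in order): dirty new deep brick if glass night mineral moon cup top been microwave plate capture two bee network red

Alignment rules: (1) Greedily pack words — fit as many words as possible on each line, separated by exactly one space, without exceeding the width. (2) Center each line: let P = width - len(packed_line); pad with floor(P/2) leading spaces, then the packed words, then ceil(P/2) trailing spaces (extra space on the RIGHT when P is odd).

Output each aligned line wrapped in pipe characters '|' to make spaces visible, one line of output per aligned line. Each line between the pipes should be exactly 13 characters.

Answer: |  dirty new  |
|deep brick if|
| glass night |
|mineral moon |
|cup top been |
|  microwave  |
|plate capture|
|   two bee   |
| network red |

Derivation:
Line 1: ['dirty', 'new'] (min_width=9, slack=4)
Line 2: ['deep', 'brick', 'if'] (min_width=13, slack=0)
Line 3: ['glass', 'night'] (min_width=11, slack=2)
Line 4: ['mineral', 'moon'] (min_width=12, slack=1)
Line 5: ['cup', 'top', 'been'] (min_width=12, slack=1)
Line 6: ['microwave'] (min_width=9, slack=4)
Line 7: ['plate', 'capture'] (min_width=13, slack=0)
Line 8: ['two', 'bee'] (min_width=7, slack=6)
Line 9: ['network', 'red'] (min_width=11, slack=2)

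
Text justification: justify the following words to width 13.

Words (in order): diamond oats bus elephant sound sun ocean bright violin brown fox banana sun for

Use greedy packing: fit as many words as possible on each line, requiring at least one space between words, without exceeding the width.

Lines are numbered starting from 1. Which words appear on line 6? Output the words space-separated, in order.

Answer: fox banana

Derivation:
Line 1: ['diamond', 'oats'] (min_width=12, slack=1)
Line 2: ['bus', 'elephant'] (min_width=12, slack=1)
Line 3: ['sound', 'sun'] (min_width=9, slack=4)
Line 4: ['ocean', 'bright'] (min_width=12, slack=1)
Line 5: ['violin', 'brown'] (min_width=12, slack=1)
Line 6: ['fox', 'banana'] (min_width=10, slack=3)
Line 7: ['sun', 'for'] (min_width=7, slack=6)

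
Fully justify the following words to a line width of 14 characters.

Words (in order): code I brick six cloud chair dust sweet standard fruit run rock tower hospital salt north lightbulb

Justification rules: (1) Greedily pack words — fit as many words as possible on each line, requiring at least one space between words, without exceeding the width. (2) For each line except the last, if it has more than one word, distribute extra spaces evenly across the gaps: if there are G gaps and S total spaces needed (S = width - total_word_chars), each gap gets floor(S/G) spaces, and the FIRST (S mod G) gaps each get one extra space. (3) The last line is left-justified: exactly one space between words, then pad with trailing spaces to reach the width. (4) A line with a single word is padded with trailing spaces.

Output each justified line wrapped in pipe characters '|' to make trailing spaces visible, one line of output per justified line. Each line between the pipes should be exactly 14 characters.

Answer: |code  I  brick|
|six      cloud|
|chair     dust|
|sweet standard|
|fruit run rock|
|tower hospital|
|salt     north|
|lightbulb     |

Derivation:
Line 1: ['code', 'I', 'brick'] (min_width=12, slack=2)
Line 2: ['six', 'cloud'] (min_width=9, slack=5)
Line 3: ['chair', 'dust'] (min_width=10, slack=4)
Line 4: ['sweet', 'standard'] (min_width=14, slack=0)
Line 5: ['fruit', 'run', 'rock'] (min_width=14, slack=0)
Line 6: ['tower', 'hospital'] (min_width=14, slack=0)
Line 7: ['salt', 'north'] (min_width=10, slack=4)
Line 8: ['lightbulb'] (min_width=9, slack=5)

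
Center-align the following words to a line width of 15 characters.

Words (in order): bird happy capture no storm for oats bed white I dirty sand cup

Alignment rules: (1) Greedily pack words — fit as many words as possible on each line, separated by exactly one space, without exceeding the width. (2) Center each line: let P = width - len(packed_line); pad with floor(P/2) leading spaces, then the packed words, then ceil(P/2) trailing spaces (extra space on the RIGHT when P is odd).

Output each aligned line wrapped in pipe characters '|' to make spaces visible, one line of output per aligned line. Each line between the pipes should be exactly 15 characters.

Answer: |  bird happy   |
|  capture no   |
|storm for oats |
|  bed white I  |
|dirty sand cup |

Derivation:
Line 1: ['bird', 'happy'] (min_width=10, slack=5)
Line 2: ['capture', 'no'] (min_width=10, slack=5)
Line 3: ['storm', 'for', 'oats'] (min_width=14, slack=1)
Line 4: ['bed', 'white', 'I'] (min_width=11, slack=4)
Line 5: ['dirty', 'sand', 'cup'] (min_width=14, slack=1)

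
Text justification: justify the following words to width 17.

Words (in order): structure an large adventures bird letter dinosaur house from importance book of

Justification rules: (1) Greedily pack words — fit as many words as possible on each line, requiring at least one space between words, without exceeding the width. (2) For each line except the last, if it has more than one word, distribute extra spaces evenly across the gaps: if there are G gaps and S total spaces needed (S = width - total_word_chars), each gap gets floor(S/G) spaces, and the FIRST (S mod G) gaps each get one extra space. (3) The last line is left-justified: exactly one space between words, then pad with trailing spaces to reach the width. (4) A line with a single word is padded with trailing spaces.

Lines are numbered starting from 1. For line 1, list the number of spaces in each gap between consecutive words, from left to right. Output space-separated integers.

Answer: 6

Derivation:
Line 1: ['structure', 'an'] (min_width=12, slack=5)
Line 2: ['large', 'adventures'] (min_width=16, slack=1)
Line 3: ['bird', 'letter'] (min_width=11, slack=6)
Line 4: ['dinosaur', 'house'] (min_width=14, slack=3)
Line 5: ['from', 'importance'] (min_width=15, slack=2)
Line 6: ['book', 'of'] (min_width=7, slack=10)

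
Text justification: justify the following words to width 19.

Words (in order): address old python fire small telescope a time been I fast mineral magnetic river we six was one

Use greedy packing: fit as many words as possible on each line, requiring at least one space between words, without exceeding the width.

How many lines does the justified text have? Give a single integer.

Answer: 6

Derivation:
Line 1: ['address', 'old', 'python'] (min_width=18, slack=1)
Line 2: ['fire', 'small'] (min_width=10, slack=9)
Line 3: ['telescope', 'a', 'time'] (min_width=16, slack=3)
Line 4: ['been', 'I', 'fast', 'mineral'] (min_width=19, slack=0)
Line 5: ['magnetic', 'river', 'we'] (min_width=17, slack=2)
Line 6: ['six', 'was', 'one'] (min_width=11, slack=8)
Total lines: 6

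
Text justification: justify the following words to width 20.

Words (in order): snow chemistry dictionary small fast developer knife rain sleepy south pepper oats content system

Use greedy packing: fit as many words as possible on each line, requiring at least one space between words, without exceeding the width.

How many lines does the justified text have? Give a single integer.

Line 1: ['snow', 'chemistry'] (min_width=14, slack=6)
Line 2: ['dictionary', 'small'] (min_width=16, slack=4)
Line 3: ['fast', 'developer', 'knife'] (min_width=20, slack=0)
Line 4: ['rain', 'sleepy', 'south'] (min_width=17, slack=3)
Line 5: ['pepper', 'oats', 'content'] (min_width=19, slack=1)
Line 6: ['system'] (min_width=6, slack=14)
Total lines: 6

Answer: 6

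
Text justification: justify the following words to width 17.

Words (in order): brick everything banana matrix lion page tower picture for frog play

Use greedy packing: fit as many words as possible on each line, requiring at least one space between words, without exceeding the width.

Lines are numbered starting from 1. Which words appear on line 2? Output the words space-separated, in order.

Line 1: ['brick', 'everything'] (min_width=16, slack=1)
Line 2: ['banana', 'matrix'] (min_width=13, slack=4)
Line 3: ['lion', 'page', 'tower'] (min_width=15, slack=2)
Line 4: ['picture', 'for', 'frog'] (min_width=16, slack=1)
Line 5: ['play'] (min_width=4, slack=13)

Answer: banana matrix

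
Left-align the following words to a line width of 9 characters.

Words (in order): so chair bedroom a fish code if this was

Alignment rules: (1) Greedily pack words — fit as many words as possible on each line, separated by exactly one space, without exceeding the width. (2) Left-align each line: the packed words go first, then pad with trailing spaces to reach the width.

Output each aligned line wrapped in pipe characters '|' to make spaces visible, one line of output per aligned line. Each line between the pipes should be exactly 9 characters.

Answer: |so chair |
|bedroom a|
|fish code|
|if this  |
|was      |

Derivation:
Line 1: ['so', 'chair'] (min_width=8, slack=1)
Line 2: ['bedroom', 'a'] (min_width=9, slack=0)
Line 3: ['fish', 'code'] (min_width=9, slack=0)
Line 4: ['if', 'this'] (min_width=7, slack=2)
Line 5: ['was'] (min_width=3, slack=6)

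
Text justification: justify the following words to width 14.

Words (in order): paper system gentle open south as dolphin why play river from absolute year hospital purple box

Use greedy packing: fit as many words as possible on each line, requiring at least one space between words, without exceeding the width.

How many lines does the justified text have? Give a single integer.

Line 1: ['paper', 'system'] (min_width=12, slack=2)
Line 2: ['gentle', 'open'] (min_width=11, slack=3)
Line 3: ['south', 'as'] (min_width=8, slack=6)
Line 4: ['dolphin', 'why'] (min_width=11, slack=3)
Line 5: ['play', 'river'] (min_width=10, slack=4)
Line 6: ['from', 'absolute'] (min_width=13, slack=1)
Line 7: ['year', 'hospital'] (min_width=13, slack=1)
Line 8: ['purple', 'box'] (min_width=10, slack=4)
Total lines: 8

Answer: 8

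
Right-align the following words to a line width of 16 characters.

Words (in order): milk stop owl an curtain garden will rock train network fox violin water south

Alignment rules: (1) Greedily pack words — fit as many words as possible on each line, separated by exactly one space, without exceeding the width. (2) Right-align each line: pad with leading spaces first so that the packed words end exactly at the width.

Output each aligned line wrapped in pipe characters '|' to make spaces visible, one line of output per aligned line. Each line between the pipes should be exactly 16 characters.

Answer: |milk stop owl an|
|  curtain garden|
| will rock train|
|     network fox|
|    violin water|
|           south|

Derivation:
Line 1: ['milk', 'stop', 'owl', 'an'] (min_width=16, slack=0)
Line 2: ['curtain', 'garden'] (min_width=14, slack=2)
Line 3: ['will', 'rock', 'train'] (min_width=15, slack=1)
Line 4: ['network', 'fox'] (min_width=11, slack=5)
Line 5: ['violin', 'water'] (min_width=12, slack=4)
Line 6: ['south'] (min_width=5, slack=11)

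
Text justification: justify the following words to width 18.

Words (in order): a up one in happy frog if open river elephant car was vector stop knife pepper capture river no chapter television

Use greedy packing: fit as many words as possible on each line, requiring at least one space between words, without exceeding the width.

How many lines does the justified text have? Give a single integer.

Line 1: ['a', 'up', 'one', 'in', 'happy'] (min_width=17, slack=1)
Line 2: ['frog', 'if', 'open', 'river'] (min_width=18, slack=0)
Line 3: ['elephant', 'car', 'was'] (min_width=16, slack=2)
Line 4: ['vector', 'stop', 'knife'] (min_width=17, slack=1)
Line 5: ['pepper', 'capture'] (min_width=14, slack=4)
Line 6: ['river', 'no', 'chapter'] (min_width=16, slack=2)
Line 7: ['television'] (min_width=10, slack=8)
Total lines: 7

Answer: 7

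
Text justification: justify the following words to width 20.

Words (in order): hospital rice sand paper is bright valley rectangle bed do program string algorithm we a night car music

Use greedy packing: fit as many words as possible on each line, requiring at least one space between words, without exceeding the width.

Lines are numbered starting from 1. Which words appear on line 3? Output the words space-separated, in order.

Line 1: ['hospital', 'rice', 'sand'] (min_width=18, slack=2)
Line 2: ['paper', 'is', 'bright'] (min_width=15, slack=5)
Line 3: ['valley', 'rectangle', 'bed'] (min_width=20, slack=0)
Line 4: ['do', 'program', 'string'] (min_width=17, slack=3)
Line 5: ['algorithm', 'we', 'a', 'night'] (min_width=20, slack=0)
Line 6: ['car', 'music'] (min_width=9, slack=11)

Answer: valley rectangle bed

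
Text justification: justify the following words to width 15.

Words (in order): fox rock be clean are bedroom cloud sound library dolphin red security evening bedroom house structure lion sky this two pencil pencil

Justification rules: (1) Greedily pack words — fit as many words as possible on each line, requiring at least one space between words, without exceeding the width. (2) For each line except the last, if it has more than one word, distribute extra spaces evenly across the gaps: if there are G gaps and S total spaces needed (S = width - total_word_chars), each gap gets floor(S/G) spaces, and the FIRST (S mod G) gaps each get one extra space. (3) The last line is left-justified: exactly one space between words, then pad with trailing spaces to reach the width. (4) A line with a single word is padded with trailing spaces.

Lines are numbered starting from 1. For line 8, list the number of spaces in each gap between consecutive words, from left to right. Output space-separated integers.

Answer: 1

Derivation:
Line 1: ['fox', 'rock', 'be'] (min_width=11, slack=4)
Line 2: ['clean', 'are'] (min_width=9, slack=6)
Line 3: ['bedroom', 'cloud'] (min_width=13, slack=2)
Line 4: ['sound', 'library'] (min_width=13, slack=2)
Line 5: ['dolphin', 'red'] (min_width=11, slack=4)
Line 6: ['security'] (min_width=8, slack=7)
Line 7: ['evening', 'bedroom'] (min_width=15, slack=0)
Line 8: ['house', 'structure'] (min_width=15, slack=0)
Line 9: ['lion', 'sky', 'this'] (min_width=13, slack=2)
Line 10: ['two', 'pencil'] (min_width=10, slack=5)
Line 11: ['pencil'] (min_width=6, slack=9)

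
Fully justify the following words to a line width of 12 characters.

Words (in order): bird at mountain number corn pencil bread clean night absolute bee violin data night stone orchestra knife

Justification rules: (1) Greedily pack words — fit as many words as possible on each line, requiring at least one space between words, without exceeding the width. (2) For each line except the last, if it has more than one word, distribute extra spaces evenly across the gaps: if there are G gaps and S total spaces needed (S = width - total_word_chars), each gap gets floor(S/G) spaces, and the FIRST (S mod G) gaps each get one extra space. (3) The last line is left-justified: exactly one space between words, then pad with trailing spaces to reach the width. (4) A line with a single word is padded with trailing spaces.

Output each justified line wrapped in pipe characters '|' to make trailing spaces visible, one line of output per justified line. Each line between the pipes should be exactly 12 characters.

Answer: |bird      at|
|mountain    |
|number  corn|
|pencil bread|
|clean  night|
|absolute bee|
|violin  data|
|night  stone|
|orchestra   |
|knife       |

Derivation:
Line 1: ['bird', 'at'] (min_width=7, slack=5)
Line 2: ['mountain'] (min_width=8, slack=4)
Line 3: ['number', 'corn'] (min_width=11, slack=1)
Line 4: ['pencil', 'bread'] (min_width=12, slack=0)
Line 5: ['clean', 'night'] (min_width=11, slack=1)
Line 6: ['absolute', 'bee'] (min_width=12, slack=0)
Line 7: ['violin', 'data'] (min_width=11, slack=1)
Line 8: ['night', 'stone'] (min_width=11, slack=1)
Line 9: ['orchestra'] (min_width=9, slack=3)
Line 10: ['knife'] (min_width=5, slack=7)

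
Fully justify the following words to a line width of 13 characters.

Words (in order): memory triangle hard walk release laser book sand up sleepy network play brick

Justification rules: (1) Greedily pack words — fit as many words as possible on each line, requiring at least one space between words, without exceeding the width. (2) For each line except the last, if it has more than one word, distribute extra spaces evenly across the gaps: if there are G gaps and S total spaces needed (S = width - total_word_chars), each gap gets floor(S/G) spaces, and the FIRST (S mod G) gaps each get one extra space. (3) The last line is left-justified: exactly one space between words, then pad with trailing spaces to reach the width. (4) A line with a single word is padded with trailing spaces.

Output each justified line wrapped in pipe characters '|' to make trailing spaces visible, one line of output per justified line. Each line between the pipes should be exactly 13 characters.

Answer: |memory       |
|triangle hard|
|walk  release|
|laser    book|
|sand       up|
|sleepy       |
|network  play|
|brick        |

Derivation:
Line 1: ['memory'] (min_width=6, slack=7)
Line 2: ['triangle', 'hard'] (min_width=13, slack=0)
Line 3: ['walk', 'release'] (min_width=12, slack=1)
Line 4: ['laser', 'book'] (min_width=10, slack=3)
Line 5: ['sand', 'up'] (min_width=7, slack=6)
Line 6: ['sleepy'] (min_width=6, slack=7)
Line 7: ['network', 'play'] (min_width=12, slack=1)
Line 8: ['brick'] (min_width=5, slack=8)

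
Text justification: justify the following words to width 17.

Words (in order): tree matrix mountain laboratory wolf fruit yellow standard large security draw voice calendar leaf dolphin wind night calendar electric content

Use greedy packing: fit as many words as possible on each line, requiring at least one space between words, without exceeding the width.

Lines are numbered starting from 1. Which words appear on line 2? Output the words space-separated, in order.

Answer: mountain

Derivation:
Line 1: ['tree', 'matrix'] (min_width=11, slack=6)
Line 2: ['mountain'] (min_width=8, slack=9)
Line 3: ['laboratory', 'wolf'] (min_width=15, slack=2)
Line 4: ['fruit', 'yellow'] (min_width=12, slack=5)
Line 5: ['standard', 'large'] (min_width=14, slack=3)
Line 6: ['security', 'draw'] (min_width=13, slack=4)
Line 7: ['voice', 'calendar'] (min_width=14, slack=3)
Line 8: ['leaf', 'dolphin', 'wind'] (min_width=17, slack=0)
Line 9: ['night', 'calendar'] (min_width=14, slack=3)
Line 10: ['electric', 'content'] (min_width=16, slack=1)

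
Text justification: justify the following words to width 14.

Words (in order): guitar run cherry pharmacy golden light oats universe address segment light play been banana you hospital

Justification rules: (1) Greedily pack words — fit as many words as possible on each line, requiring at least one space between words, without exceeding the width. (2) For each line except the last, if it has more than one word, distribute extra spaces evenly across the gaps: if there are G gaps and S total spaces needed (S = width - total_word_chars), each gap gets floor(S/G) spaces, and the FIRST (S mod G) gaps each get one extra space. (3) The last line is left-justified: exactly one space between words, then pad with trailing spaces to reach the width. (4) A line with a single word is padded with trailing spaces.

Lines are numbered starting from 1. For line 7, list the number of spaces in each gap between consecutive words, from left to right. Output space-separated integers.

Line 1: ['guitar', 'run'] (min_width=10, slack=4)
Line 2: ['cherry'] (min_width=6, slack=8)
Line 3: ['pharmacy'] (min_width=8, slack=6)
Line 4: ['golden', 'light'] (min_width=12, slack=2)
Line 5: ['oats', 'universe'] (min_width=13, slack=1)
Line 6: ['address'] (min_width=7, slack=7)
Line 7: ['segment', 'light'] (min_width=13, slack=1)
Line 8: ['play', 'been'] (min_width=9, slack=5)
Line 9: ['banana', 'you'] (min_width=10, slack=4)
Line 10: ['hospital'] (min_width=8, slack=6)

Answer: 2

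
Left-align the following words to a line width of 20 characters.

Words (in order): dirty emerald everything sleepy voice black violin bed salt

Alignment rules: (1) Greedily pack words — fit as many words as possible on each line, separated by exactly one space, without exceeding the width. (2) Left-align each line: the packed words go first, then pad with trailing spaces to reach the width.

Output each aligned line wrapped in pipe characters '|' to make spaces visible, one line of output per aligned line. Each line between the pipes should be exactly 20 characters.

Answer: |dirty emerald       |
|everything sleepy   |
|voice black violin  |
|bed salt            |

Derivation:
Line 1: ['dirty', 'emerald'] (min_width=13, slack=7)
Line 2: ['everything', 'sleepy'] (min_width=17, slack=3)
Line 3: ['voice', 'black', 'violin'] (min_width=18, slack=2)
Line 4: ['bed', 'salt'] (min_width=8, slack=12)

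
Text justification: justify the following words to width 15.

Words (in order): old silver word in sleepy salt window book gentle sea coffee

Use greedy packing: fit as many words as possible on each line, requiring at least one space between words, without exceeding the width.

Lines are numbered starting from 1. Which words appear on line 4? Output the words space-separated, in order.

Answer: gentle sea

Derivation:
Line 1: ['old', 'silver', 'word'] (min_width=15, slack=0)
Line 2: ['in', 'sleepy', 'salt'] (min_width=14, slack=1)
Line 3: ['window', 'book'] (min_width=11, slack=4)
Line 4: ['gentle', 'sea'] (min_width=10, slack=5)
Line 5: ['coffee'] (min_width=6, slack=9)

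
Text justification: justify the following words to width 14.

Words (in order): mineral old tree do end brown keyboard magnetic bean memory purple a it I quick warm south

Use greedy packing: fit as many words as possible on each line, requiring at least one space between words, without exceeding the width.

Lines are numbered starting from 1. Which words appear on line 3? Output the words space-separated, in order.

Answer: brown keyboard

Derivation:
Line 1: ['mineral', 'old'] (min_width=11, slack=3)
Line 2: ['tree', 'do', 'end'] (min_width=11, slack=3)
Line 3: ['brown', 'keyboard'] (min_width=14, slack=0)
Line 4: ['magnetic', 'bean'] (min_width=13, slack=1)
Line 5: ['memory', 'purple'] (min_width=13, slack=1)
Line 6: ['a', 'it', 'I', 'quick'] (min_width=12, slack=2)
Line 7: ['warm', 'south'] (min_width=10, slack=4)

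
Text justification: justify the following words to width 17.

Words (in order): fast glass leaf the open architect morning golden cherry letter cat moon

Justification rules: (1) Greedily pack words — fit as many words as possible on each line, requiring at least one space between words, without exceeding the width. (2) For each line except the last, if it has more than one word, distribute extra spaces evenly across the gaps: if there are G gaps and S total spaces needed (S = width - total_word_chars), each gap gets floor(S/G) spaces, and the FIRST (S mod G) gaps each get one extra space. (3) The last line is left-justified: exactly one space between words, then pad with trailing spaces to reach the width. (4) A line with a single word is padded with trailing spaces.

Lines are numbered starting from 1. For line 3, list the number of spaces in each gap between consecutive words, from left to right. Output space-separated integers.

Answer: 1

Derivation:
Line 1: ['fast', 'glass', 'leaf'] (min_width=15, slack=2)
Line 2: ['the', 'open'] (min_width=8, slack=9)
Line 3: ['architect', 'morning'] (min_width=17, slack=0)
Line 4: ['golden', 'cherry'] (min_width=13, slack=4)
Line 5: ['letter', 'cat', 'moon'] (min_width=15, slack=2)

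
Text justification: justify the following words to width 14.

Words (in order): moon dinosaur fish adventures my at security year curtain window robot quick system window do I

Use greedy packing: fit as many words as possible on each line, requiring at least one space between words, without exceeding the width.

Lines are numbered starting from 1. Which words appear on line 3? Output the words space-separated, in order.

Answer: adventures my

Derivation:
Line 1: ['moon', 'dinosaur'] (min_width=13, slack=1)
Line 2: ['fish'] (min_width=4, slack=10)
Line 3: ['adventures', 'my'] (min_width=13, slack=1)
Line 4: ['at', 'security'] (min_width=11, slack=3)
Line 5: ['year', 'curtain'] (min_width=12, slack=2)
Line 6: ['window', 'robot'] (min_width=12, slack=2)
Line 7: ['quick', 'system'] (min_width=12, slack=2)
Line 8: ['window', 'do', 'I'] (min_width=11, slack=3)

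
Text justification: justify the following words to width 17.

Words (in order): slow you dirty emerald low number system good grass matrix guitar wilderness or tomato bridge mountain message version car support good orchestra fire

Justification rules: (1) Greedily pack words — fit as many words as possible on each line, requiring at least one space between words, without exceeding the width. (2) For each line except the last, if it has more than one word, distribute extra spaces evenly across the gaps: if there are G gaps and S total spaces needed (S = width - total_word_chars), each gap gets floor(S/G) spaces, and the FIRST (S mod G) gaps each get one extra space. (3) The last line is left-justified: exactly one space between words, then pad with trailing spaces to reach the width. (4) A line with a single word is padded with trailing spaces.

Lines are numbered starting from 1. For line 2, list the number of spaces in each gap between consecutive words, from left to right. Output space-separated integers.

Line 1: ['slow', 'you', 'dirty'] (min_width=14, slack=3)
Line 2: ['emerald', 'low'] (min_width=11, slack=6)
Line 3: ['number', 'system'] (min_width=13, slack=4)
Line 4: ['good', 'grass', 'matrix'] (min_width=17, slack=0)
Line 5: ['guitar', 'wilderness'] (min_width=17, slack=0)
Line 6: ['or', 'tomato', 'bridge'] (min_width=16, slack=1)
Line 7: ['mountain', 'message'] (min_width=16, slack=1)
Line 8: ['version', 'car'] (min_width=11, slack=6)
Line 9: ['support', 'good'] (min_width=12, slack=5)
Line 10: ['orchestra', 'fire'] (min_width=14, slack=3)

Answer: 7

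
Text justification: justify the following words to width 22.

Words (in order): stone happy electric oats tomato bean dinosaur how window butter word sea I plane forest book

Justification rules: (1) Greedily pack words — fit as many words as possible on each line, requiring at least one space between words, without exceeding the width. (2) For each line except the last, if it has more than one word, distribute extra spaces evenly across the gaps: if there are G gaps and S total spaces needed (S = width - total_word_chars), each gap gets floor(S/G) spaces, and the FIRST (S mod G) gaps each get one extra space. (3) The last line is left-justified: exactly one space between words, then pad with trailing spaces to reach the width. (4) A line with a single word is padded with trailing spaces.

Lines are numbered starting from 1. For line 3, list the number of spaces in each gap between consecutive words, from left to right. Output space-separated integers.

Line 1: ['stone', 'happy', 'electric'] (min_width=20, slack=2)
Line 2: ['oats', 'tomato', 'bean'] (min_width=16, slack=6)
Line 3: ['dinosaur', 'how', 'window'] (min_width=19, slack=3)
Line 4: ['butter', 'word', 'sea', 'I'] (min_width=17, slack=5)
Line 5: ['plane', 'forest', 'book'] (min_width=17, slack=5)

Answer: 3 2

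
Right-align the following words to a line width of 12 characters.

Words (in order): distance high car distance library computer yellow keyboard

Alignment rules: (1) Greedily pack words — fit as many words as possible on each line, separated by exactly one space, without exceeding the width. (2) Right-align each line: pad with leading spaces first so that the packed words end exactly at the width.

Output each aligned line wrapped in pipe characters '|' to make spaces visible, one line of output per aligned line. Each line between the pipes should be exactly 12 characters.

Answer: |    distance|
|    high car|
|    distance|
|     library|
|    computer|
|      yellow|
|    keyboard|

Derivation:
Line 1: ['distance'] (min_width=8, slack=4)
Line 2: ['high', 'car'] (min_width=8, slack=4)
Line 3: ['distance'] (min_width=8, slack=4)
Line 4: ['library'] (min_width=7, slack=5)
Line 5: ['computer'] (min_width=8, slack=4)
Line 6: ['yellow'] (min_width=6, slack=6)
Line 7: ['keyboard'] (min_width=8, slack=4)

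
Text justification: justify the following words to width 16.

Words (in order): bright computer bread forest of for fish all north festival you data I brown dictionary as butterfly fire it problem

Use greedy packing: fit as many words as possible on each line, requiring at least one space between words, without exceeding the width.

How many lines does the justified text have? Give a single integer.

Line 1: ['bright', 'computer'] (min_width=15, slack=1)
Line 2: ['bread', 'forest', 'of'] (min_width=15, slack=1)
Line 3: ['for', 'fish', 'all'] (min_width=12, slack=4)
Line 4: ['north', 'festival'] (min_width=14, slack=2)
Line 5: ['you', 'data', 'I', 'brown'] (min_width=16, slack=0)
Line 6: ['dictionary', 'as'] (min_width=13, slack=3)
Line 7: ['butterfly', 'fire'] (min_width=14, slack=2)
Line 8: ['it', 'problem'] (min_width=10, slack=6)
Total lines: 8

Answer: 8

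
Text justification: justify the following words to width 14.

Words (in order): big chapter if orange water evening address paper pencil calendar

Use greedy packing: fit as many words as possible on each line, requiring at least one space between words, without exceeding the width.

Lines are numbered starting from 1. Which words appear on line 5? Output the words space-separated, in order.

Line 1: ['big', 'chapter', 'if'] (min_width=14, slack=0)
Line 2: ['orange', 'water'] (min_width=12, slack=2)
Line 3: ['evening'] (min_width=7, slack=7)
Line 4: ['address', 'paper'] (min_width=13, slack=1)
Line 5: ['pencil'] (min_width=6, slack=8)
Line 6: ['calendar'] (min_width=8, slack=6)

Answer: pencil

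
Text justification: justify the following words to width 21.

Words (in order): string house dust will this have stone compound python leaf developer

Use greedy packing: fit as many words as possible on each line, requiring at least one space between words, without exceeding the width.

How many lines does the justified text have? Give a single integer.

Answer: 4

Derivation:
Line 1: ['string', 'house', 'dust'] (min_width=17, slack=4)
Line 2: ['will', 'this', 'have', 'stone'] (min_width=20, slack=1)
Line 3: ['compound', 'python', 'leaf'] (min_width=20, slack=1)
Line 4: ['developer'] (min_width=9, slack=12)
Total lines: 4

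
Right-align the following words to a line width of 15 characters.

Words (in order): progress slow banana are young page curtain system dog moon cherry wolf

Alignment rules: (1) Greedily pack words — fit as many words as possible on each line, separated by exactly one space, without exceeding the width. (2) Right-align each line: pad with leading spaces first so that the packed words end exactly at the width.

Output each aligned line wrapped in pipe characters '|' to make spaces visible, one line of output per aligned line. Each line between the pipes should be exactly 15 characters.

Line 1: ['progress', 'slow'] (min_width=13, slack=2)
Line 2: ['banana', 'are'] (min_width=10, slack=5)
Line 3: ['young', 'page'] (min_width=10, slack=5)
Line 4: ['curtain', 'system'] (min_width=14, slack=1)
Line 5: ['dog', 'moon', 'cherry'] (min_width=15, slack=0)
Line 6: ['wolf'] (min_width=4, slack=11)

Answer: |  progress slow|
|     banana are|
|     young page|
| curtain system|
|dog moon cherry|
|           wolf|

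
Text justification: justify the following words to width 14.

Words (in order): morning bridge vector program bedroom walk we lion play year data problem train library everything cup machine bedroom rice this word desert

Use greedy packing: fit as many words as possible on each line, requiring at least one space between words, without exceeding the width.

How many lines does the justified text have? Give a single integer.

Answer: 12

Derivation:
Line 1: ['morning', 'bridge'] (min_width=14, slack=0)
Line 2: ['vector', 'program'] (min_width=14, slack=0)
Line 3: ['bedroom', 'walk'] (min_width=12, slack=2)
Line 4: ['we', 'lion', 'play'] (min_width=12, slack=2)
Line 5: ['year', 'data'] (min_width=9, slack=5)
Line 6: ['problem', 'train'] (min_width=13, slack=1)
Line 7: ['library'] (min_width=7, slack=7)
Line 8: ['everything', 'cup'] (min_width=14, slack=0)
Line 9: ['machine'] (min_width=7, slack=7)
Line 10: ['bedroom', 'rice'] (min_width=12, slack=2)
Line 11: ['this', 'word'] (min_width=9, slack=5)
Line 12: ['desert'] (min_width=6, slack=8)
Total lines: 12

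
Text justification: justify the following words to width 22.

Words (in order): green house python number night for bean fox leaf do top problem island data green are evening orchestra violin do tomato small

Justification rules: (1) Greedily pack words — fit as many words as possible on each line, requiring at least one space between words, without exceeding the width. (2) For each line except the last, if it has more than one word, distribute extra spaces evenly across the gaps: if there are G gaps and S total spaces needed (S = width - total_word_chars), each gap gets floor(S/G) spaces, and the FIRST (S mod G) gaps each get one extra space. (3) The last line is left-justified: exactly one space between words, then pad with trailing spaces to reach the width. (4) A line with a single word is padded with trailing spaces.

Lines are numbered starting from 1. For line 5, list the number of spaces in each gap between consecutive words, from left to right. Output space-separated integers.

Answer: 4 3

Derivation:
Line 1: ['green', 'house', 'python'] (min_width=18, slack=4)
Line 2: ['number', 'night', 'for', 'bean'] (min_width=21, slack=1)
Line 3: ['fox', 'leaf', 'do', 'top'] (min_width=15, slack=7)
Line 4: ['problem', 'island', 'data'] (min_width=19, slack=3)
Line 5: ['green', 'are', 'evening'] (min_width=17, slack=5)
Line 6: ['orchestra', 'violin', 'do'] (min_width=19, slack=3)
Line 7: ['tomato', 'small'] (min_width=12, slack=10)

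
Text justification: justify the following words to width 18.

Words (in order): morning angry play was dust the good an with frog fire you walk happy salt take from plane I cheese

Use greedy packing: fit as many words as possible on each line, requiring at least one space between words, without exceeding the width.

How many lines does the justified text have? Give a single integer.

Line 1: ['morning', 'angry', 'play'] (min_width=18, slack=0)
Line 2: ['was', 'dust', 'the', 'good'] (min_width=17, slack=1)
Line 3: ['an', 'with', 'frog', 'fire'] (min_width=17, slack=1)
Line 4: ['you', 'walk', 'happy'] (min_width=14, slack=4)
Line 5: ['salt', 'take', 'from'] (min_width=14, slack=4)
Line 6: ['plane', 'I', 'cheese'] (min_width=14, slack=4)
Total lines: 6

Answer: 6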